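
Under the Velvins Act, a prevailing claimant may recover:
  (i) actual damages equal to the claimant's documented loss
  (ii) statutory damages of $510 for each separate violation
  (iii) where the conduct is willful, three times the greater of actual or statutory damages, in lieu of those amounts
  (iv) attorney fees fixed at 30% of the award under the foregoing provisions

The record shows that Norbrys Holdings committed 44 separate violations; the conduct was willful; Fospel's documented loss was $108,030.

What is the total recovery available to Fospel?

Statutory damages: 44 × $510 = $22,440
Greater of actual damages ($108,030) or statutory damages ($22,440): $108,030
Trebled: 3 × $108,030 = $324,090
Attorney fees: 30% of $324,090 = $97,227
Total recovery: $324,090 + $97,227 = $421,317

$421,317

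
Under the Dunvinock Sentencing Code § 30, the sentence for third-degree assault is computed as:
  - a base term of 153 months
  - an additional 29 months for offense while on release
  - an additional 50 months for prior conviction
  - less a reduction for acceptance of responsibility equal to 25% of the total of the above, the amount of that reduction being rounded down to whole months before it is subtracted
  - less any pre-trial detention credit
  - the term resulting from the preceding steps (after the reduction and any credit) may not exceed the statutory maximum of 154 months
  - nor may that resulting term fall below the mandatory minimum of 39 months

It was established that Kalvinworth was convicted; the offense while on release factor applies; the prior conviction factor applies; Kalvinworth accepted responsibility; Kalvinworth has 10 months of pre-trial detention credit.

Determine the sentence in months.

Offense while on release enhancement: +29 months
Prior conviction enhancement: +50 months
Adjusted term: 153 months + 29 months + 50 months = 232 months
Acceptance of responsibility reduction: 25% of 232 months = 58 months (rounded down)
After reduction: 232 − 58 = 174 months
Less pre-trial detention credit: 174 months − 10 months = 164 months
Cap at 154 months: 164 months exceeds the cap → 154 months
Minimum 39 months: 154 months meets the minimum, no increase.

154 months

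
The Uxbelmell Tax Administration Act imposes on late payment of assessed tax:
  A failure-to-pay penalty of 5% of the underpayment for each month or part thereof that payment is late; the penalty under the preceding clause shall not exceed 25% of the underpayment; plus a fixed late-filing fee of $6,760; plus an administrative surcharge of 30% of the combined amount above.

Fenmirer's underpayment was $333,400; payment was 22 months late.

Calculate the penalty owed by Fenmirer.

$117,143

Accrued rate: 5% × 22 = 110%, capped at 25% → 25%
Failure-to-pay penalty: 25% of $333,400 = $83,350
Penalty before surcharge: $83,350 + $6,760 = $90,110
Administrative surcharge: 30% of $90,110 = $27,033
Total penalty: $90,110 + $27,033 = $117,143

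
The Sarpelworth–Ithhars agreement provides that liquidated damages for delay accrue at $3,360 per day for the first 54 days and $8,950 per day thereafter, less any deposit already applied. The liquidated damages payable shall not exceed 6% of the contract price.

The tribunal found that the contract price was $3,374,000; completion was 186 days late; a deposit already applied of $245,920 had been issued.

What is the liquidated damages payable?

$202,440

First 54 days: 54 × $3,360 = $181,440
Remaining days: (186 − 54) × $8,950 = $1,181,400
Accrued per-day damages: $181,440 + $1,181,400 = $1,362,840
Less deposit already applied: $1,362,840 − $245,920 = $1,116,920
Cap: 6% of $3,374,000 = $202,440
Cap at $202,440: $1,116,920 exceeds the cap → $202,440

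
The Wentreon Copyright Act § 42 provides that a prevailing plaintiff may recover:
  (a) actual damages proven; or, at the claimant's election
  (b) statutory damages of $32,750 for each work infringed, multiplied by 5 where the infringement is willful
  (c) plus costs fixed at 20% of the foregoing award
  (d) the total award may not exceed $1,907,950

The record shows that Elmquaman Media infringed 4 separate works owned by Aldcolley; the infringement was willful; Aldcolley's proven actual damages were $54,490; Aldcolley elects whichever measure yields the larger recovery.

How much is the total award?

Statutory damages: 4 × $32,750 = $131,000
Multiplied by 5: 5 × $131,000 = $655,000
Greater of actual damages ($54,490) or enhanced statutory damages ($655,000): $655,000
Costs: 20% of $655,000 = $131,000
Award plus costs: $655,000 + $131,000 = $786,000
Cap at $1,907,950: $786,000 is within the cap, no reduction.

Award: $786,000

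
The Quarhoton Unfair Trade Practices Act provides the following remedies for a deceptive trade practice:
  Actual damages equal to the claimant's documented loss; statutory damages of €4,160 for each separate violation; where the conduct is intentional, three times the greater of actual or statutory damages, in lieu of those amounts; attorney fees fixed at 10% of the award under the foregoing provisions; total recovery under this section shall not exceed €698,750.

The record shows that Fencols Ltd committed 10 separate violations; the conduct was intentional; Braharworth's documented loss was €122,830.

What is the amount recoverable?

Statutory damages: 10 × €4,160 = €41,600
Greater of actual damages (€122,830) or statutory damages (€41,600): €122,830
Trebled: 3 × €122,830 = €368,490
Attorney fees: 10% of €368,490 = €36,849
Total before cap: €368,490 + €36,849 = €405,339
Cap at €698,750: €405,339 is within the cap, no reduction.

€405,339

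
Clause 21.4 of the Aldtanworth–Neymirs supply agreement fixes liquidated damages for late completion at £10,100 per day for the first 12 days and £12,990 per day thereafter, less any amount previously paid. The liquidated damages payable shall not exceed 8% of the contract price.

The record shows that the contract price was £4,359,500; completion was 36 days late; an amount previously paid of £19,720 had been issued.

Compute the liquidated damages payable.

First 12 days: 12 × £10,100 = £121,200
Remaining days: (36 − 12) × £12,990 = £311,760
Accrued per-day damages: £121,200 + £311,760 = £432,960
Less amount previously paid: £432,960 − £19,720 = £413,240
Cap: 8% of £4,359,500 = £348,760
Cap at £348,760: £413,240 exceeds the cap → £348,760

Liquidated damages: £348,760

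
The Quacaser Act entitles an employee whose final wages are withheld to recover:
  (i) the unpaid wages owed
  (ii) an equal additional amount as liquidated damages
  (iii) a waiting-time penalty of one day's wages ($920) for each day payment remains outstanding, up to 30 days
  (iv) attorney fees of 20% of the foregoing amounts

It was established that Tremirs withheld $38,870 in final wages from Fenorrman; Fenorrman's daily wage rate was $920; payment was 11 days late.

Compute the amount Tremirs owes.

$105,432

Liquidated damages (equal amount): $38,870
Penalty days: min(11, 30) = 11
Waiting-time penalty: 11 × $920 = $10,120
Subtotal: $38,870 + $38,870 + $10,120 = $87,860
Attorney fees: 20% of $87,860 = $17,572
Total award: $87,860 + $17,572 = $105,432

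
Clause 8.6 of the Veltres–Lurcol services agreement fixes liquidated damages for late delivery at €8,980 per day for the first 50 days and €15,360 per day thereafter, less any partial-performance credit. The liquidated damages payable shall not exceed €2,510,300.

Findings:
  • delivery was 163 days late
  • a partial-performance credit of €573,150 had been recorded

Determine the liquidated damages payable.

€1,611,530

First 50 days: 50 × €8,980 = €449,000
Remaining days: (163 − 50) × €15,360 = €1,735,680
Accrued per-day damages: €449,000 + €1,735,680 = €2,184,680
Less partial-performance credit: €2,184,680 − €573,150 = €1,611,530
Cap at €2,510,300: €1,611,530 is within the cap, no reduction.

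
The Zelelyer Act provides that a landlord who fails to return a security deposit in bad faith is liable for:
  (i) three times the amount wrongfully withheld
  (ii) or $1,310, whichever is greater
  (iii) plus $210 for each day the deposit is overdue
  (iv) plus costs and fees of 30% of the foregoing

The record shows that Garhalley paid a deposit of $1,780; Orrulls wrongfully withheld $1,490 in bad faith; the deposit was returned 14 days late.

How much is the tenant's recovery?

Trebled: 3 × $1,490 = $4,470
Minimum $1,310: $4,470 meets the minimum, no increase.
Late-return penalty: 14 × $210 = $2,940
Damages plus late penalty: $4,470 + $2,940 = $7,410
Costs and fees: 30% of $7,410 = $2,223
Total recovery: $7,410 + $2,223 = $9,633

Recovery: $9,633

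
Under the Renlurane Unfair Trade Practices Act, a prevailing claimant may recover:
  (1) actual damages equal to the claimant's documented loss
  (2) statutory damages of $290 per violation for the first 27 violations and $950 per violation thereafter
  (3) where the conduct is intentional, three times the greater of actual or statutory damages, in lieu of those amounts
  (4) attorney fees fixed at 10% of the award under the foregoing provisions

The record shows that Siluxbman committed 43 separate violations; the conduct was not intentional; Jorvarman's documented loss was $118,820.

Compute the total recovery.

$156,035

First 27 violations: 27 × $290 = $7,830
Remaining violations: (43 − 27) × $950 = $15,200
Statutory damages: $7,830 + $15,200 = $23,030
Conduct not intentional: the in-lieu enhancement does not apply.
Actual plus statutory damages: $118,820 + $23,030 = $141,850
Attorney fees: 10% of $141,850 = $14,185
Total recovery: $141,850 + $14,185 = $156,035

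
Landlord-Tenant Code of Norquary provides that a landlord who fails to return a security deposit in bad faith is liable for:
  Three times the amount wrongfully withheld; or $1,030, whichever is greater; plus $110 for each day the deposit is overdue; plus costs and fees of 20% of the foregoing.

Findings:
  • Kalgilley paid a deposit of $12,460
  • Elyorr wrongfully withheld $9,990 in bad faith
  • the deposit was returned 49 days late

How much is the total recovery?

$42,432

Trebled: 3 × $9,990 = $29,970
Minimum $1,030: $29,970 meets the minimum, no increase.
Late-return penalty: 49 × $110 = $5,390
Damages plus late penalty: $29,970 + $5,390 = $35,360
Costs and fees: 20% of $35,360 = $7,072
Total recovery: $35,360 + $7,072 = $42,432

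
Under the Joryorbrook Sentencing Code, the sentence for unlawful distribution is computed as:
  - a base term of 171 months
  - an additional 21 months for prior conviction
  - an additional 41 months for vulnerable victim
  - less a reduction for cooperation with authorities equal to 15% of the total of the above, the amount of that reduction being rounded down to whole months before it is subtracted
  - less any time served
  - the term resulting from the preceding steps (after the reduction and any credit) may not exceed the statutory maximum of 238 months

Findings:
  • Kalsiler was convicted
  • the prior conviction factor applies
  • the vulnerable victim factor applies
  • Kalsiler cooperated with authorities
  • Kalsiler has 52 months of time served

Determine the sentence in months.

Sentence: 147 months

Prior conviction enhancement: +21 months
Vulnerable victim enhancement: +41 months
Adjusted term: 171 months + 21 months + 41 months = 233 months
Cooperation with authorities reduction: 15% of 233 months = 34 months (rounded down)
After reduction: 233 − 34 = 199 months
Less time served: 199 months − 52 months = 147 months
Cap at 238 months: 147 months is within the cap, no reduction.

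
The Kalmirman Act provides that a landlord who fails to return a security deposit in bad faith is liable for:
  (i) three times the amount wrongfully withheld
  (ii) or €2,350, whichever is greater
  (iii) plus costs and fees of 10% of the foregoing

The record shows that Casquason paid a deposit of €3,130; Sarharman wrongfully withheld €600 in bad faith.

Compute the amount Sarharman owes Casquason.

Trebled: 3 × €600 = €1,800
Minimum €2,350: €1,800 is below the minimum → €2,350
Costs and fees: 10% of €2,350 = €235
Total recovery: €2,350 + €235 = €2,585

€2,585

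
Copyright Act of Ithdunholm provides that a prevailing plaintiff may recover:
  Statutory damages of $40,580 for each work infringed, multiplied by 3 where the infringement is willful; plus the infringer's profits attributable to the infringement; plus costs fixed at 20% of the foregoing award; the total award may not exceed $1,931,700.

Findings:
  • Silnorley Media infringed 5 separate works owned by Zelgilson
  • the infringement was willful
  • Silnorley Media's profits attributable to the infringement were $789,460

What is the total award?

Award: $1,677,792

Statutory damages: 5 × $40,580 = $202,900
Trebled: 3 × $202,900 = $608,700
Combined award: $608,700 + $789,460 = $1,398,160
Costs: 20% of $1,398,160 = $279,632
Award plus costs: $1,398,160 + $279,632 = $1,677,792
Cap at $1,931,700: $1,677,792 is within the cap, no reduction.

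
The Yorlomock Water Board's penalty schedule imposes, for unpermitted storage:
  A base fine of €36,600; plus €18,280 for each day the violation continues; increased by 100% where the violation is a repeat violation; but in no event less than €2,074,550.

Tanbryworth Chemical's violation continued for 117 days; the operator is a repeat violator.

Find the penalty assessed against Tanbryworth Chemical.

€4,350,720

Per-day component: 117 × €18,280 = €2,138,760
Base plus per-day: €36,600 + €2,138,760 = €2,175,360
Enhancement: 100% of €2,175,360 = €2,175,360
Enhanced fine: €2,175,360 + €2,175,360 = €4,350,720
Minimum €2,074,550: €4,350,720 meets the minimum, no increase.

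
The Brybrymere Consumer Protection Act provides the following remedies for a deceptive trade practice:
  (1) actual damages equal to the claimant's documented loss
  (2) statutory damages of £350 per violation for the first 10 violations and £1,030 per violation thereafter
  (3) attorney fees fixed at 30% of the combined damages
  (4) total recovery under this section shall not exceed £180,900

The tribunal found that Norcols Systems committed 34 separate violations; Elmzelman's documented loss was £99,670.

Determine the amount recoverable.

£166,257

First 10 violations: 10 × £350 = £3,500
Remaining violations: (34 − 10) × £1,030 = £24,720
Statutory damages: £3,500 + £24,720 = £28,220
Combined damages: £99,670 + £28,220 = £127,890
Attorney fees: 30% of £127,890 = £38,367
Total before cap: £127,890 + £38,367 = £166,257
Cap at £180,900: £166,257 is within the cap, no reduction.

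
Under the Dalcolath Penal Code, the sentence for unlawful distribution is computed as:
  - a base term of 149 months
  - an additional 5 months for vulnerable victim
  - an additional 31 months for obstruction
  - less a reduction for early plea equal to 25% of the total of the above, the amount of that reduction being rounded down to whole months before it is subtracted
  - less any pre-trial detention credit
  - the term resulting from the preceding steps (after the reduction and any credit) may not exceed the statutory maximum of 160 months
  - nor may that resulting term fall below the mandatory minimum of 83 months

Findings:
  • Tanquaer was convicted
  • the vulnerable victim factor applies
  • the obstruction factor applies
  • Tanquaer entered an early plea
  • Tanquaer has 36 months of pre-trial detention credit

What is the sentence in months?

Vulnerable victim enhancement: +5 months
Obstruction enhancement: +31 months
Adjusted term: 149 months + 5 months + 31 months = 185 months
Early plea reduction: 25% of 185 months = 46 months (rounded down)
After reduction: 185 − 46 = 139 months
Less pre-trial detention credit: 139 months − 36 months = 103 months
Cap at 160 months: 103 months is within the cap, no reduction.
Minimum 83 months: 103 months meets the minimum, no increase.

103 months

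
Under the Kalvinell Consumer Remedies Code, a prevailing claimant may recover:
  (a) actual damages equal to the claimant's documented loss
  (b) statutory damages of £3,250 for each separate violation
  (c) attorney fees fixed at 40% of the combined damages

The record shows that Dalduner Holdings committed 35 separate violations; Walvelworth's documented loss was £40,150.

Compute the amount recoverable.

£215,460

Statutory damages: 35 × £3,250 = £113,750
Combined damages: £40,150 + £113,750 = £153,900
Attorney fees: 40% of £153,900 = £61,560
Total recovery: £153,900 + £61,560 = £215,460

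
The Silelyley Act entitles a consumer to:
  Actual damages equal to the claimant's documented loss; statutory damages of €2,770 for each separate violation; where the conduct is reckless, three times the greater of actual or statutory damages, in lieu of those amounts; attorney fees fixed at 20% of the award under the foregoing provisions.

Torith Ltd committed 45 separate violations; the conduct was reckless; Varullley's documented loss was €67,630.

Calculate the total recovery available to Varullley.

Statutory damages: 45 × €2,770 = €124,650
Greater of actual damages (€67,630) or statutory damages (€124,650): €124,650
Trebled: 3 × €124,650 = €373,950
Attorney fees: 20% of €373,950 = €74,790
Total recovery: €373,950 + €74,790 = €448,740

€448,740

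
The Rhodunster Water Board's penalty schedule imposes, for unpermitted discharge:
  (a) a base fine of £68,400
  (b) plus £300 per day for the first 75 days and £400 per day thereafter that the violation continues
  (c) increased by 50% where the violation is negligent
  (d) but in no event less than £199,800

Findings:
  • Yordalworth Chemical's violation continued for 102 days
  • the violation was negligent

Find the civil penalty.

First 75 days: 75 × £300 = £22,500
Remaining days: (102 − 75) × £400 = £10,800
Per-day component: £22,500 + £10,800 = £33,300
Base plus per-day: £68,400 + £33,300 = £101,700
Enhancement: 50% of £101,700 = £50,850
Enhanced fine: £101,700 + £50,850 = £152,550
Minimum £199,800: £152,550 is below the minimum → £199,800

£199,800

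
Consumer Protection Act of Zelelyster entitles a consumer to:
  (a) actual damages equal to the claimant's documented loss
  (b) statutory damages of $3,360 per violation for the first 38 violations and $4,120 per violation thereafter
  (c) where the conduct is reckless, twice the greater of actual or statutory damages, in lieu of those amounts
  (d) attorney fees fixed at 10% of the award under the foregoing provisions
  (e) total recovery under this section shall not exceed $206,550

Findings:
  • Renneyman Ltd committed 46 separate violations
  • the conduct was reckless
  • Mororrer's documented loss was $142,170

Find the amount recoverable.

Total recovery: $206,550

First 38 violations: 38 × $3,360 = $127,680
Remaining violations: (46 − 38) × $4,120 = $32,960
Statutory damages: $127,680 + $32,960 = $160,640
Greater of actual damages ($142,170) or statutory damages ($160,640): $160,640
Doubled: 2 × $160,640 = $321,280
Attorney fees: 10% of $321,280 = $32,128
Total before cap: $321,280 + $32,128 = $353,408
Cap at $206,550: $353,408 exceeds the cap → $206,550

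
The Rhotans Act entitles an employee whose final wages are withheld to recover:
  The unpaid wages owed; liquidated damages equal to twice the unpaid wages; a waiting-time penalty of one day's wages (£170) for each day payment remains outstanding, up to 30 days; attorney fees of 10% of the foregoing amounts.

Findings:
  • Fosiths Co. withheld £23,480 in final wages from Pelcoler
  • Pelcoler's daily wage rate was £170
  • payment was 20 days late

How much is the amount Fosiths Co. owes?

Doubled: 2 × £23,480 = £46,960
Penalty days: min(20, 30) = 20
Waiting-time penalty: 20 × £170 = £3,400
Subtotal: £23,480 + £46,960 + £3,400 = £73,840
Attorney fees: 10% of £73,840 = £7,384
Total award: £73,840 + £7,384 = £81,224

£81,224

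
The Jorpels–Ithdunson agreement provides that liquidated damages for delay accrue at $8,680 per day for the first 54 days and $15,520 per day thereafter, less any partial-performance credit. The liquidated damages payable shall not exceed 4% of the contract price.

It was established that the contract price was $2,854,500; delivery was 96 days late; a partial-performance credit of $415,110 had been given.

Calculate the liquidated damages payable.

First 54 days: 54 × $8,680 = $468,720
Remaining days: (96 − 54) × $15,520 = $651,840
Accrued per-day damages: $468,720 + $651,840 = $1,120,560
Less partial-performance credit: $1,120,560 − $415,110 = $705,450
Cap: 4% of $2,854,500 = $114,180
Cap at $114,180: $705,450 exceeds the cap → $114,180

$114,180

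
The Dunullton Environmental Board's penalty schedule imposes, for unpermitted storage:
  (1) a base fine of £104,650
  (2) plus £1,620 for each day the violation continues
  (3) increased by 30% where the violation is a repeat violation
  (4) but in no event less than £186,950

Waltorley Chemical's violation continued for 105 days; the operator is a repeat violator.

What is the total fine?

Per-day component: 105 × £1,620 = £170,100
Base plus per-day: £104,650 + £170,100 = £274,750
Enhancement: 30% of £274,750 = £82,425
Enhanced fine: £274,750 + £82,425 = £357,175
Minimum £186,950: £357,175 meets the minimum, no increase.

£357,175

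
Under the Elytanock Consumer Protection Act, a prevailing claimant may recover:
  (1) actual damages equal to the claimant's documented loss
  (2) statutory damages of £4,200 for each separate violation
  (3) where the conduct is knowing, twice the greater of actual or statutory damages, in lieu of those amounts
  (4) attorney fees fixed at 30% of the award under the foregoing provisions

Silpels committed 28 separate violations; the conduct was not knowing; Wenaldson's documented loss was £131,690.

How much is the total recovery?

Statutory damages: 28 × £4,200 = £117,600
Conduct not knowing: the in-lieu enhancement does not apply.
Actual plus statutory damages: £131,690 + £117,600 = £249,290
Attorney fees: 30% of £249,290 = £74,787
Total recovery: £249,290 + £74,787 = £324,077

£324,077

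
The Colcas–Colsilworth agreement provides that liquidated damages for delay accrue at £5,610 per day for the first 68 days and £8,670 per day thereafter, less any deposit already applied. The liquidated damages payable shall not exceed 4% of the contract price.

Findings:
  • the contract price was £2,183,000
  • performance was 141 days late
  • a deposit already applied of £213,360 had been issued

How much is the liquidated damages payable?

First 68 days: 68 × £5,610 = £381,480
Remaining days: (141 − 68) × £8,670 = £632,910
Accrued per-day damages: £381,480 + £632,910 = £1,014,390
Less deposit already applied: £1,014,390 − £213,360 = £801,030
Cap: 4% of £2,183,000 = £87,320
Cap at £87,320: £801,030 exceeds the cap → £87,320

£87,320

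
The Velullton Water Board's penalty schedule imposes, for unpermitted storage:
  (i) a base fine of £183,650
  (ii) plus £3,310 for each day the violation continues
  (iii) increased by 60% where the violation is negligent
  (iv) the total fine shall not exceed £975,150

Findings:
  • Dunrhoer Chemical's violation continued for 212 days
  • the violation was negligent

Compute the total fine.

Per-day component: 212 × £3,310 = £701,720
Base plus per-day: £183,650 + £701,720 = £885,370
Enhancement: 60% of £885,370 = £531,222
Enhanced fine: £885,370 + £531,222 = £1,416,592
Cap at £975,150: £1,416,592 exceeds the cap → £975,150

Civil penalty: £975,150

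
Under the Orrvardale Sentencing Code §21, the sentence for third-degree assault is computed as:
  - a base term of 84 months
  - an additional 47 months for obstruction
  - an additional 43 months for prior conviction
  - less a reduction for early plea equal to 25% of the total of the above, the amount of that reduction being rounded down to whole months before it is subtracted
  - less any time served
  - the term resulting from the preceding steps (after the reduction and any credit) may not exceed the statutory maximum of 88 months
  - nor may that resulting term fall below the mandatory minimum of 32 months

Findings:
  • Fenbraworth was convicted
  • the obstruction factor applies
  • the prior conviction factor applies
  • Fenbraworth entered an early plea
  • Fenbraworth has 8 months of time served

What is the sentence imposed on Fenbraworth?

88 months

Obstruction enhancement: +47 months
Prior conviction enhancement: +43 months
Adjusted term: 84 months + 47 months + 43 months = 174 months
Early plea reduction: 25% of 174 months = 43 months (rounded down)
After reduction: 174 − 43 = 131 months
Less time served: 131 months − 8 months = 123 months
Cap at 88 months: 123 months exceeds the cap → 88 months
Minimum 32 months: 88 months meets the minimum, no increase.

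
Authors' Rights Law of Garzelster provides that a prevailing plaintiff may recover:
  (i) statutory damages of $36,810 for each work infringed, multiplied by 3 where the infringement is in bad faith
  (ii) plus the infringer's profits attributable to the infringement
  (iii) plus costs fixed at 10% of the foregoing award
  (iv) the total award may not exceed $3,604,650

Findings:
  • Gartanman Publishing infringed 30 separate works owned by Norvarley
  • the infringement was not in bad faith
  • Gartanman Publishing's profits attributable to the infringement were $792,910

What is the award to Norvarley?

Statutory damages: 30 × $36,810 = $1,104,300
Infringement not in bad faith: no ×3 enhancement.
Combined award: $1,104,300 + $792,910 = $1,897,210
Costs: 10% of $1,897,210 = $189,721
Award plus costs: $1,897,210 + $189,721 = $2,086,931
Cap at $3,604,650: $2,086,931 is within the cap, no reduction.

Award: $2,086,931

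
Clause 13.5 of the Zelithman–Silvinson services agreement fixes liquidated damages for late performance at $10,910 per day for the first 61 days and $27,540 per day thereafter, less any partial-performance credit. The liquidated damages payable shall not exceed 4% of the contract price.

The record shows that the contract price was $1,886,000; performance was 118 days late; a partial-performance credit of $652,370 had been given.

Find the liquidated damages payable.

Liquidated damages: $75,440

First 61 days: 61 × $10,910 = $665,510
Remaining days: (118 − 61) × $27,540 = $1,569,780
Accrued per-day damages: $665,510 + $1,569,780 = $2,235,290
Less partial-performance credit: $2,235,290 − $652,370 = $1,582,920
Cap: 4% of $1,886,000 = $75,440
Cap at $75,440: $1,582,920 exceeds the cap → $75,440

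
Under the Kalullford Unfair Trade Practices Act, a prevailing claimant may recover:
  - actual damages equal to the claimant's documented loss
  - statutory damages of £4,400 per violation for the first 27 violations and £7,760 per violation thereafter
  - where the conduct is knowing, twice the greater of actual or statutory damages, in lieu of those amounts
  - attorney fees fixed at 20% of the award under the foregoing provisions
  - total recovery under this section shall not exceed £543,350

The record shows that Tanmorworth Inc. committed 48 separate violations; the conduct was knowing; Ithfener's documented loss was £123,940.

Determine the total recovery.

First 27 violations: 27 × £4,400 = £118,800
Remaining violations: (48 − 27) × £7,760 = £162,960
Statutory damages: £118,800 + £162,960 = £281,760
Greater of actual damages (£123,940) or statutory damages (£281,760): £281,760
Doubled: 2 × £281,760 = £563,520
Attorney fees: 20% of £563,520 = £112,704
Total before cap: £563,520 + £112,704 = £676,224
Cap at £543,350: £676,224 exceeds the cap → £543,350

Total recovery: £543,350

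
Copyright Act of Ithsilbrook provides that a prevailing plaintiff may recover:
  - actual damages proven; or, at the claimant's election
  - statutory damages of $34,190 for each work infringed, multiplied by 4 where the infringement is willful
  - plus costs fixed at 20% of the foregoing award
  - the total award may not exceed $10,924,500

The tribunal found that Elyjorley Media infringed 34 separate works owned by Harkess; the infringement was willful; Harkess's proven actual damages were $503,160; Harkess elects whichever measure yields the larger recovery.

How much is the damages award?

$5,579,808

Statutory damages: 34 × $34,190 = $1,162,460
Multiplied by 4: 4 × $1,162,460 = $4,649,840
Greater of actual damages ($503,160) or enhanced statutory damages ($4,649,840): $4,649,840
Costs: 20% of $4,649,840 = $929,968
Award plus costs: $4,649,840 + $929,968 = $5,579,808
Cap at $10,924,500: $5,579,808 is within the cap, no reduction.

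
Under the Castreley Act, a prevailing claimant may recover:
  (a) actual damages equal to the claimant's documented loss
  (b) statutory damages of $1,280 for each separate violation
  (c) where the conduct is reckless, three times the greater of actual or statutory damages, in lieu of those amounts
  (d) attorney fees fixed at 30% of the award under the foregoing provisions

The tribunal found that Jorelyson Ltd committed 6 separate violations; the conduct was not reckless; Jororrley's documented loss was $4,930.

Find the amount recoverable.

Statutory damages: 6 × $1,280 = $7,680
Conduct not reckless: the in-lieu enhancement does not apply.
Actual plus statutory damages: $4,930 + $7,680 = $12,610
Attorney fees: 30% of $12,610 = $3,783
Total recovery: $12,610 + $3,783 = $16,393

Total recovery: $16,393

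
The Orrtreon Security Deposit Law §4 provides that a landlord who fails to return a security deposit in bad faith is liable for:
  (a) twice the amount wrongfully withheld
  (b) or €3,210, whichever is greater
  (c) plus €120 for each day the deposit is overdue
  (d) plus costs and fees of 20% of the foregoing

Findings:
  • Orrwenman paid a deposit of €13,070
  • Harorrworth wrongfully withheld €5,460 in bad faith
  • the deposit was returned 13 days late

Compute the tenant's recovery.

€14,976

Doubled: 2 × €5,460 = €10,920
Minimum €3,210: €10,920 meets the minimum, no increase.
Late-return penalty: 13 × €120 = €1,560
Damages plus late penalty: €10,920 + €1,560 = €12,480
Costs and fees: 20% of €12,480 = €2,496
Total recovery: €12,480 + €2,496 = €14,976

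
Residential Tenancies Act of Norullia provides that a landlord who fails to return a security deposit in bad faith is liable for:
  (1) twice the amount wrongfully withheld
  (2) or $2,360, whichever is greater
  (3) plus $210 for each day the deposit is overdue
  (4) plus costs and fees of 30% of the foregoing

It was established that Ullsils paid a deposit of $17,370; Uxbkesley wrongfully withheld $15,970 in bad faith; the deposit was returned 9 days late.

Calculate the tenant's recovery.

Doubled: 2 × $15,970 = $31,940
Minimum $2,360: $31,940 meets the minimum, no increase.
Late-return penalty: 9 × $210 = $1,890
Damages plus late penalty: $31,940 + $1,890 = $33,830
Costs and fees: 30% of $33,830 = $10,149
Total recovery: $33,830 + $10,149 = $43,979

$43,979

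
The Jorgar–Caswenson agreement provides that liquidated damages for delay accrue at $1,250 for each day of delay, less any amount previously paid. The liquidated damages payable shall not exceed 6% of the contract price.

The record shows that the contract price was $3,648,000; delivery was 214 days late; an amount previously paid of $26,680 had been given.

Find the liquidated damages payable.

$218,880

Per-day damages: 214 × $1,250 = $267,500
Less amount previously paid: $267,500 − $26,680 = $240,820
Cap: 6% of $3,648,000 = $218,880
Cap at $218,880: $240,820 exceeds the cap → $218,880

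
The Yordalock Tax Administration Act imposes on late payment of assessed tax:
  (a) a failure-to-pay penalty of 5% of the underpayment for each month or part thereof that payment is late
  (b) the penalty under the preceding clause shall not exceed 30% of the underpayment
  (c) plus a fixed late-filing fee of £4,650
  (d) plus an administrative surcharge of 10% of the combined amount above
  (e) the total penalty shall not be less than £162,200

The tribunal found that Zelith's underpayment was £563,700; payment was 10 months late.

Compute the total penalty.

£191,136

Accrued rate: 5% × 10 = 50%, capped at 30% → 30%
Failure-to-pay penalty: 30% of £563,700 = £169,110
Penalty before surcharge: £169,110 + £4,650 = £173,760
Administrative surcharge: 10% of £173,760 = £17,376
Total penalty: £173,760 + £17,376 = £191,136
Minimum £162,200: £191,136 meets the minimum, no increase.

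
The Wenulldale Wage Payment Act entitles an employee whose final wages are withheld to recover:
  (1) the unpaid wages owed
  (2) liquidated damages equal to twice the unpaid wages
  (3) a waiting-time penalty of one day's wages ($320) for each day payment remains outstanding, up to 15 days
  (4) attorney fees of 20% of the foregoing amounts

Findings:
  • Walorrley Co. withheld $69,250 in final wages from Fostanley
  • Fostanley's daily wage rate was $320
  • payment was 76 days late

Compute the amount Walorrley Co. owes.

$255,060

Doubled: 2 × $69,250 = $138,500
Penalty days: min(76, 15) = 15
Waiting-time penalty: 15 × $320 = $4,800
Subtotal: $69,250 + $138,500 + $4,800 = $212,550
Attorney fees: 20% of $212,550 = $42,510
Total award: $212,550 + $42,510 = $255,060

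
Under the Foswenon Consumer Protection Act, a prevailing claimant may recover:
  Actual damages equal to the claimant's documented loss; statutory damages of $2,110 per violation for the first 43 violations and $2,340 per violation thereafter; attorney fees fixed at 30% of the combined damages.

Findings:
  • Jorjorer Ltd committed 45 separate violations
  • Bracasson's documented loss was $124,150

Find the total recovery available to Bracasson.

First 43 violations: 43 × $2,110 = $90,730
Remaining violations: (45 − 43) × $2,340 = $4,680
Statutory damages: $90,730 + $4,680 = $95,410
Combined damages: $124,150 + $95,410 = $219,560
Attorney fees: 30% of $219,560 = $65,868
Total recovery: $219,560 + $65,868 = $285,428

$285,428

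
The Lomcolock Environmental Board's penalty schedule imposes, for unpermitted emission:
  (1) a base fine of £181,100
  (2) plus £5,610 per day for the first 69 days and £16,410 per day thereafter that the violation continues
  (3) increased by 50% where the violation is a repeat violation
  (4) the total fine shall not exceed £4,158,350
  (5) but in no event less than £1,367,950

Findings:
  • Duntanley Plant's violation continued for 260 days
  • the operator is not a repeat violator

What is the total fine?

£3,702,500

First 69 days: 69 × £5,610 = £387,090
Remaining days: (260 − 69) × £16,410 = £3,134,310
Per-day component: £387,090 + £3,134,310 = £3,521,400
Base plus per-day: £181,100 + £3,521,400 = £3,702,500
The operator is not a repeat violator: no 50% increase.
Cap at £4,158,350: £3,702,500 is within the cap, no reduction.
Minimum £1,367,950: £3,702,500 meets the minimum, no increase.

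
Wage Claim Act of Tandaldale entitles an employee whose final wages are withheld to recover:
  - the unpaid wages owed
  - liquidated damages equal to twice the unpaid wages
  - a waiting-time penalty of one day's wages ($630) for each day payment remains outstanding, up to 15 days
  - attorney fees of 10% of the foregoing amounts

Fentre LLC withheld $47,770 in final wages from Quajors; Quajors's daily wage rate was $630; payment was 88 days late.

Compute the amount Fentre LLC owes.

$168,036

Doubled: 2 × $47,770 = $95,540
Penalty days: min(88, 15) = 15
Waiting-time penalty: 15 × $630 = $9,450
Subtotal: $47,770 + $95,540 + $9,450 = $152,760
Attorney fees: 10% of $152,760 = $15,276
Total award: $152,760 + $15,276 = $168,036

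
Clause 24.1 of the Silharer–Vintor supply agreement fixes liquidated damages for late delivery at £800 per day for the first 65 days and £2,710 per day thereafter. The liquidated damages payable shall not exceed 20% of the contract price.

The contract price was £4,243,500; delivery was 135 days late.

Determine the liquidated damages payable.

First 65 days: 65 × £800 = £52,000
Remaining days: (135 − 65) × £2,710 = £189,700
Accrued per-day damages: £52,000 + £189,700 = £241,700
Cap: 20% of £4,243,500 = £848,700
Cap at £848,700: £241,700 is within the cap, no reduction.

Liquidated damages: £241,700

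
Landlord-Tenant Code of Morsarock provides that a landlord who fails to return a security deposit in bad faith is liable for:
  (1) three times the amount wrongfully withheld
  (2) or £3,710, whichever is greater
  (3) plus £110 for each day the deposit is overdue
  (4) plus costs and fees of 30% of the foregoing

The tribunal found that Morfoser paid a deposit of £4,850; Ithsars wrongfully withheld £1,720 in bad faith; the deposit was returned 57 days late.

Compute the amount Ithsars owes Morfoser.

Trebled: 3 × £1,720 = £5,160
Minimum £3,710: £5,160 meets the minimum, no increase.
Late-return penalty: 57 × £110 = £6,270
Damages plus late penalty: £5,160 + £6,270 = £11,430
Costs and fees: 30% of £11,430 = £3,429
Total recovery: £11,430 + £3,429 = £14,859

£14,859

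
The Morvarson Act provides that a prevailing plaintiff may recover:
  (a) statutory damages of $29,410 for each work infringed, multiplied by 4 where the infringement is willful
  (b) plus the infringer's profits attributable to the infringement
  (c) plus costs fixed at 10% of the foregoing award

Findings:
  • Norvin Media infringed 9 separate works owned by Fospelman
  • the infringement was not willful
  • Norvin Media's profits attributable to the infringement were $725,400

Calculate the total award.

$1,089,099

Statutory damages: 9 × $29,410 = $264,690
Infringement not willful: no ×4 enhancement.
Combined award: $264,690 + $725,400 = $990,090
Costs: 10% of $990,090 = $99,009
Award plus costs: $990,090 + $99,009 = $1,089,099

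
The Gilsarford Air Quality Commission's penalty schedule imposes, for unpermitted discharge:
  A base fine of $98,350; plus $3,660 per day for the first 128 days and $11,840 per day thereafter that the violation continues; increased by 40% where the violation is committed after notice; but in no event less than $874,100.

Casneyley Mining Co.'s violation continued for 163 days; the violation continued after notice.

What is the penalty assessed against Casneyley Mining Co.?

$1,373,722

First 128 days: 128 × $3,660 = $468,480
Remaining days: (163 − 128) × $11,840 = $414,400
Per-day component: $468,480 + $414,400 = $882,880
Base plus per-day: $98,350 + $882,880 = $981,230
Enhancement: 40% of $981,230 = $392,492
Enhanced fine: $981,230 + $392,492 = $1,373,722
Minimum $874,100: $1,373,722 meets the minimum, no increase.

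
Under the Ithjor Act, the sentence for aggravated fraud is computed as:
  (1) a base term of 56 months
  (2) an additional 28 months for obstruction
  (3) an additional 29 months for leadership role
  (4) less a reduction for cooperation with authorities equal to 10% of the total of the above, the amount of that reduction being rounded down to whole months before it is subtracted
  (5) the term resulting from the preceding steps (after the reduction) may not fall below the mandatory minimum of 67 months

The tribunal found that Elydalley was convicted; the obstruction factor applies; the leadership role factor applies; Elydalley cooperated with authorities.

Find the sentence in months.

102 months

Obstruction enhancement: +28 months
Leadership role enhancement: +29 months
Adjusted term: 56 months + 28 months + 29 months = 113 months
Cooperation with authorities reduction: 10% of 113 months = 11 months (rounded down)
After reduction: 113 − 11 = 102 months
Minimum 67 months: 102 months meets the minimum, no increase.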